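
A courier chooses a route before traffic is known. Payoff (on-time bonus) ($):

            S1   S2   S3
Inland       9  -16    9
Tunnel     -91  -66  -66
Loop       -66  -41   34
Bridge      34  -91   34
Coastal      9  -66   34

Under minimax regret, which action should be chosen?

Inland

Column bests: S1=34, S2=-16, S3=34.
Inland regrets: 25, 0, 25 → max 25
Tunnel regrets: 125, 50, 100 → max 125
Loop regrets: 100, 25, 0 → max 100
Bridge regrets: 0, 75, 0 → max 75
Coastal regrets: 25, 50, 0 → max 50
Smallest max regret = 25 → Inland.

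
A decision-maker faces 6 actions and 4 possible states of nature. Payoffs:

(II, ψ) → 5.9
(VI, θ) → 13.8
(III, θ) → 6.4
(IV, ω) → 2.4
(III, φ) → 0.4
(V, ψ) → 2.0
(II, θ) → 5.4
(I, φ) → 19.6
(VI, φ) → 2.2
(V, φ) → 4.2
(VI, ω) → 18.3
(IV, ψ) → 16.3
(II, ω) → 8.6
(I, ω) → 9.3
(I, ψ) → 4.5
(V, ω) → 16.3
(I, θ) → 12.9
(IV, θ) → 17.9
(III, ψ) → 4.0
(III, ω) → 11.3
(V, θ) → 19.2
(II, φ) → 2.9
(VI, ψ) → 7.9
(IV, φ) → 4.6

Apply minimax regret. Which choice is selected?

Column bests: θ=19.2, φ=19.6, ψ=16.3, ω=18.3.
I regrets: 6.3, 0.0, 11.8, 9.0 → max 11.8
II regrets: 13.8, 16.7, 10.4, 9.7 → max 16.7
III regrets: 12.8, 19.2, 12.3, 7.0 → max 19.2
IV regrets: 1.3, 15.0, 0.0, 15.9 → max 15.9
V regrets: 0.0, 15.4, 14.3, 2.0 → max 15.4
VI regrets: 5.4, 17.4, 8.4, 0.0 → max 17.4
Smallest max regret = 11.8 → I.

I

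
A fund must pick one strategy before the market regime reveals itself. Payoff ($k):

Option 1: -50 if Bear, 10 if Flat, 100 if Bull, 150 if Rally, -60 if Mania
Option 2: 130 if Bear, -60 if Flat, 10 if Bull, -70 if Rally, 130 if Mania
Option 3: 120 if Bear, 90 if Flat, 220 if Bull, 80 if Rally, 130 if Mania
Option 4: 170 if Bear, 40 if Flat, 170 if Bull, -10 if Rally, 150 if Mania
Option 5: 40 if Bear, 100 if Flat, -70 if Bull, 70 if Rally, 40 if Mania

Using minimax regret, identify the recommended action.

Column bests: Bear=170, Flat=100, Bull=220, Rally=150, Mania=150.
Option 1 regrets: 220, 90, 120, 0, 210 → max 220
Option 2 regrets: 40, 160, 210, 220, 20 → max 220
Option 3 regrets: 50, 10, 0, 70, 20 → max 70
Option 4 regrets: 0, 60, 50, 160, 0 → max 160
Option 5 regrets: 130, 0, 290, 80, 110 → max 290
Smallest max regret = 70 → Option 3.

Option 3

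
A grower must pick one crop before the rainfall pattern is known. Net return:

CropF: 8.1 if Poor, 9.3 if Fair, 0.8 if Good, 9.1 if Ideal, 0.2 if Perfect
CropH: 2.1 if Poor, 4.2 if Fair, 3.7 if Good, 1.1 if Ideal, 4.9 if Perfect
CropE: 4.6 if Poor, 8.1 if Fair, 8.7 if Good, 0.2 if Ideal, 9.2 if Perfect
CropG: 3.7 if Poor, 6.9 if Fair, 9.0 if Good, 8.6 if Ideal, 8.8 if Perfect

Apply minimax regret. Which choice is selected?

CropG

Column bests: Poor=8.1, Fair=9.3, Good=9.0, Ideal=9.1, Perfect=9.2.
CropF regrets: 0.0, 0.0, 8.2, 0.0, 9.0 → max 9.0
CropH regrets: 6.0, 5.1, 5.3, 8.0, 4.3 → max 8.0
CropE regrets: 3.5, 1.2, 0.3, 8.9, 0.0 → max 8.9
CropG regrets: 4.4, 2.4, 0.0, 0.5, 0.4 → max 4.4
Smallest max regret = 4.4 → CropG.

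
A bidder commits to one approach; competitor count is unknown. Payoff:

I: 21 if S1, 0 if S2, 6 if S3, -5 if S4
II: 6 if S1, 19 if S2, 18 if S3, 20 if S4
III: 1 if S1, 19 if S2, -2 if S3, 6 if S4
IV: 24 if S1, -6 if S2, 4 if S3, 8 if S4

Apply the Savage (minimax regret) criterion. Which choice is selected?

II

Column bests: S1=24, S2=19, S3=18, S4=20.
I regrets: 3, 19, 12, 25 → max 25
II regrets: 18, 0, 0, 0 → max 18
III regrets: 23, 0, 20, 14 → max 23
IV regrets: 0, 25, 14, 12 → max 25
Smallest max regret = 18 → II.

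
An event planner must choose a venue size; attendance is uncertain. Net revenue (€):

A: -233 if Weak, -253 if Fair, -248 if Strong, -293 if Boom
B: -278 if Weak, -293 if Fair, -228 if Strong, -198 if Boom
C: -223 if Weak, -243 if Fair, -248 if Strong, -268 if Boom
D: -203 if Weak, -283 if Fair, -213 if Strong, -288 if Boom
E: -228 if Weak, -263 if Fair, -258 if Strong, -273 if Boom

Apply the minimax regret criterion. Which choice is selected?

Column bests: Weak=-203, Fair=-243, Strong=-213, Boom=-198.
A regrets: 30, 10, 35, 95 → max 95
B regrets: 75, 50, 15, 0 → max 75
C regrets: 20, 0, 35, 70 → max 70
D regrets: 0, 40, 0, 90 → max 90
E regrets: 25, 20, 45, 75 → max 75
Smallest max regret = 70 → C.

C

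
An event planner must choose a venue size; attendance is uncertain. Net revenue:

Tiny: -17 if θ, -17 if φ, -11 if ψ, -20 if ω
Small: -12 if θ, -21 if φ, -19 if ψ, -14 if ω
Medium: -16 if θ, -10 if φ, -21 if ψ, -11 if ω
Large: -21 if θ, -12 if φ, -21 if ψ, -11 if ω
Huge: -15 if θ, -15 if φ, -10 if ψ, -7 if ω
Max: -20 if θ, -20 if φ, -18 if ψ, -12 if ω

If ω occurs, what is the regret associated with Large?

Best payoff under ω is -7.
Regret = -7 − (-11) = 4.

4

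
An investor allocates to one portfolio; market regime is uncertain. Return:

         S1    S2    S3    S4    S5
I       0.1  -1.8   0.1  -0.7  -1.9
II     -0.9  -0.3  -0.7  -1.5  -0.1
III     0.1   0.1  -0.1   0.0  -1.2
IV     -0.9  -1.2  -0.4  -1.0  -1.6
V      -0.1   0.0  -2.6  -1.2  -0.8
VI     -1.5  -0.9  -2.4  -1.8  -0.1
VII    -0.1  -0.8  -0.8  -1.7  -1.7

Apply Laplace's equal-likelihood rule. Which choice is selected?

Row averages: I=-0.84, II=-0.7, III=-0.22, IV=-1.02, V=-0.94, VI=-1.34, VII=-1.02
Highest average = -0.22 → III.

III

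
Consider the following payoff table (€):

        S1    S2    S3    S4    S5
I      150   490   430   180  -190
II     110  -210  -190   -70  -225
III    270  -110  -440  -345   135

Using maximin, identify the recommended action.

I

Row minima: I=-190, II=-225, III=-440
Best worst-case = -190 → I.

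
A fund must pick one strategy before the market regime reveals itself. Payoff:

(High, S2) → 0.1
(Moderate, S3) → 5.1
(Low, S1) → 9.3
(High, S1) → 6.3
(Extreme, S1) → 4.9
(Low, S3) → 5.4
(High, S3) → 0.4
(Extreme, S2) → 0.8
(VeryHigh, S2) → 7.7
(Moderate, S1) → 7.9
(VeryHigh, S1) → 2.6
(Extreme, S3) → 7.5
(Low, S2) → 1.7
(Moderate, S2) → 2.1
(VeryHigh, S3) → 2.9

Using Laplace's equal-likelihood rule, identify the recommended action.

Row averages: Low=82/15, Moderate=151/30, High=34/15, VeryHigh=4.4, Extreme=4.4
Highest average = 82/15 → Low.

Low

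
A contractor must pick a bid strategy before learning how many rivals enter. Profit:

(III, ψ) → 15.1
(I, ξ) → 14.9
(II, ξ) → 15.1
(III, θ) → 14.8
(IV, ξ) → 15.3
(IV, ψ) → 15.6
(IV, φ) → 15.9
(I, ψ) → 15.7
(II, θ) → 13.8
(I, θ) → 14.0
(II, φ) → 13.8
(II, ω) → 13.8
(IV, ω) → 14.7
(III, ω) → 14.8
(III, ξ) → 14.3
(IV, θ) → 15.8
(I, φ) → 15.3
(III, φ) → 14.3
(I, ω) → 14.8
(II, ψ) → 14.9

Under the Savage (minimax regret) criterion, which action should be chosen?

IV

Column bests: θ=15.8, φ=15.9, ψ=15.7, ω=14.8, ξ=15.3.
I regrets: 1.8, 0.6, 0.0, 0.0, 0.4 → max 1.8
II regrets: 2.0, 2.1, 0.8, 1.0, 0.2 → max 2.1
III regrets: 1.0, 1.6, 0.6, 0.0, 1.0 → max 1.6
IV regrets: 0.0, 0.0, 0.1, 0.1, 0.0 → max 0.1
Smallest max regret = 0.1 → IV.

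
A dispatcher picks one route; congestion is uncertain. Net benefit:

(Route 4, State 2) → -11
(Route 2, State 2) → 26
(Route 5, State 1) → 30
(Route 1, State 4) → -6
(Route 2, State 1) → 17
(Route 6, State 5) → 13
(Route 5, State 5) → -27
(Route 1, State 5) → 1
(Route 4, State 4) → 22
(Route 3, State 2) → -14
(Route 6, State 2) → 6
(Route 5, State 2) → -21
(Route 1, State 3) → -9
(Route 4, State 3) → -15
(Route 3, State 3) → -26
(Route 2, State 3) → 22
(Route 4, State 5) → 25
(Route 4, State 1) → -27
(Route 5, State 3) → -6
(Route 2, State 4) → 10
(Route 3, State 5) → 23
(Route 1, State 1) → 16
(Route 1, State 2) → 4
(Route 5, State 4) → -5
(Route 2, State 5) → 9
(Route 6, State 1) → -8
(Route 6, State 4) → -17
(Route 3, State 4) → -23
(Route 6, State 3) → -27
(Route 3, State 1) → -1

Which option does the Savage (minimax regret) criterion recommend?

Route 2

Column bests: State 1=30, State 2=26, State 3=22, State 4=22, State 5=25.
Route 1 regrets: 14, 22, 31, 28, 24 → max 31
Route 2 regrets: 13, 0, 0, 12, 16 → max 16
Route 3 regrets: 31, 40, 48, 45, 2 → max 48
Route 4 regrets: 57, 37, 37, 0, 0 → max 57
Route 5 regrets: 0, 47, 28, 27, 52 → max 52
Route 6 regrets: 38, 20, 49, 39, 12 → max 49
Smallest max regret = 16 → Route 2.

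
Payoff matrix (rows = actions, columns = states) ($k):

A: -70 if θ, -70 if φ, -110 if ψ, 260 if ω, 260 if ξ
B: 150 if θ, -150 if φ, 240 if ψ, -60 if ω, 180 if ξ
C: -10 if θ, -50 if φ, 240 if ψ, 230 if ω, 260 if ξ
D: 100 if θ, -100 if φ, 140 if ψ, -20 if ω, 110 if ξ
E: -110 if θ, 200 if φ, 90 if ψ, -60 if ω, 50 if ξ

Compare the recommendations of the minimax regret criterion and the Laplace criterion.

minimax regret → C; laplace → C (agree)

Column bests: θ=150, φ=200, ψ=240, ω=260, ξ=260.
A regrets: 220, 270, 350, 0, 0 → max 350
B regrets: 0, 350, 0, 320, 80 → max 350
C regrets: 160, 250, 0, 30, 0 → max 250
D regrets: 50, 300, 100, 280, 150 → max 300
E regrets: 260, 0, 150, 320, 210 → max 320
Smallest max regret = 250 → C.
Row averages: A=54, B=72, C=134, D=46, E=34
Highest average = 134 → C.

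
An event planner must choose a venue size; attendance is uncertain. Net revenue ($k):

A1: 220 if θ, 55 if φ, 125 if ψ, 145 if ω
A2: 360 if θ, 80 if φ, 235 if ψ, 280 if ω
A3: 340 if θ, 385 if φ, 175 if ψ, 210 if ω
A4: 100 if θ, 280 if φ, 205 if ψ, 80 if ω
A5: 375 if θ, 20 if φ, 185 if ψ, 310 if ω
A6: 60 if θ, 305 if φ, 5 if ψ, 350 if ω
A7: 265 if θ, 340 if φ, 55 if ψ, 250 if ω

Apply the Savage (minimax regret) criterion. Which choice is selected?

Column bests: θ=375, φ=385, ψ=235, ω=350.
A1 regrets: 155, 330, 110, 205 → max 330
A2 regrets: 15, 305, 0, 70 → max 305
A3 regrets: 35, 0, 60, 140 → max 140
A4 regrets: 275, 105, 30, 270 → max 275
A5 regrets: 0, 365, 50, 40 → max 365
A6 regrets: 315, 80, 230, 0 → max 315
A7 regrets: 110, 45, 180, 100 → max 180
Smallest max regret = 140 → A3.

A3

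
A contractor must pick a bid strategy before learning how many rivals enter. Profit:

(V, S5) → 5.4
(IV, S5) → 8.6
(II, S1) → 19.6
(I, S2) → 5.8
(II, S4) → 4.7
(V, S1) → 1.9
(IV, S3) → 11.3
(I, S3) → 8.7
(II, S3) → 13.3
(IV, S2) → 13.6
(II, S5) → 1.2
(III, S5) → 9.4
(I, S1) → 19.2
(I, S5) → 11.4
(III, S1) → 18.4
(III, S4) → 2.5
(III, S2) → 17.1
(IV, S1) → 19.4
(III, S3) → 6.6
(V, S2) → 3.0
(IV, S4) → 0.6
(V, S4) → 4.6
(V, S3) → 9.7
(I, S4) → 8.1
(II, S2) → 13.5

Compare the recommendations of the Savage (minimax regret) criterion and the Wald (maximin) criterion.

minimax regret → III; maximin → I (disagree)

Column bests: S1=19.6, S2=17.1, S3=13.3, S4=8.1, S5=11.4.
I regrets: 0.4, 11.3, 4.6, 0.0, 0.0 → max 11.3
II regrets: 0.0, 3.6, 0.0, 3.4, 10.2 → max 10.2
III regrets: 1.2, 0.0, 6.7, 5.6, 2.0 → max 6.7
IV regrets: 0.2, 3.5, 2.0, 7.5, 2.8 → max 7.5
V regrets: 17.7, 14.1, 3.6, 3.5, 6.0 → max 17.7
Smallest max regret = 6.7 → III.
Row minima: I=5.8, II=1.2, III=2.5, IV=0.6, V=1.9
Best worst-case = 5.8 → I.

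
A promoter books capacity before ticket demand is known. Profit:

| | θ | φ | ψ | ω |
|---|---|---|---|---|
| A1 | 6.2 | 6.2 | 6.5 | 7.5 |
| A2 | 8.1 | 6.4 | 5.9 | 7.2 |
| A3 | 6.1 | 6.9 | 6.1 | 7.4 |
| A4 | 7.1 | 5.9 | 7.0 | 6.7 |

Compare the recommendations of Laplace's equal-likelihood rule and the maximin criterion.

laplace → A2; maximin → A1 (disagree)

Row averages: A1=6.6, A2=6.9, A3=6.625, A4=6.675
Highest average = 6.9 → A2.
Row minima: A1=6.2, A2=5.9, A3=6.1, A4=5.9
Best worst-case = 6.2 → A1.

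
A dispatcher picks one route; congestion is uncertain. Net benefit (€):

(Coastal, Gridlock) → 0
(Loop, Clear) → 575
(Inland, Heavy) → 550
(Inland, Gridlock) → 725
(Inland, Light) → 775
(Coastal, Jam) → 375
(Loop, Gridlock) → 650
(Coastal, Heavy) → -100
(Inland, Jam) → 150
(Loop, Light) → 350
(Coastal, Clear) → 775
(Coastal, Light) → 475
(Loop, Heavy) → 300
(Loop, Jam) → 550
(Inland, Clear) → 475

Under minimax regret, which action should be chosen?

Column bests: Clear=775, Light=775, Heavy=550, Jam=550, Gridlock=725.
Inland regrets: 300, 0, 0, 400, 0 → max 400
Coastal regrets: 0, 300, 650, 175, 725 → max 725
Loop regrets: 200, 425, 250, 0, 75 → max 425
Smallest max regret = 400 → Inland.

Inland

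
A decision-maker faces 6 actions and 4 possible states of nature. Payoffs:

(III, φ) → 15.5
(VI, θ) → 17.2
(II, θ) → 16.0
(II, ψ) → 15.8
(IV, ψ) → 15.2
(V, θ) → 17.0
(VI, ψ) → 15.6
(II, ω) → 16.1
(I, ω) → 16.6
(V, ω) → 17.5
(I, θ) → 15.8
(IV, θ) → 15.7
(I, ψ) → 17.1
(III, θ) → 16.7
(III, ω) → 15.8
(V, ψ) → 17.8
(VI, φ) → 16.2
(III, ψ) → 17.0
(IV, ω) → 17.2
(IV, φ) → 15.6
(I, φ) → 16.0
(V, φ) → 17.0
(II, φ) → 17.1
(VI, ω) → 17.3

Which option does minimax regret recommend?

Column bests: θ=17.2, φ=17.1, ψ=17.8, ω=17.5.
I regrets: 1.4, 1.1, 0.7, 0.9 → max 1.4
II regrets: 1.2, 0.0, 2.0, 1.4 → max 2.0
III regrets: 0.5, 1.6, 0.8, 1.7 → max 1.7
IV regrets: 1.5, 1.5, 2.6, 0.3 → max 2.6
V regrets: 0.2, 0.1, 0.0, 0.0 → max 0.2
VI regrets: 0.0, 0.9, 2.2, 0.2 → max 2.2
Smallest max regret = 0.2 → V.

V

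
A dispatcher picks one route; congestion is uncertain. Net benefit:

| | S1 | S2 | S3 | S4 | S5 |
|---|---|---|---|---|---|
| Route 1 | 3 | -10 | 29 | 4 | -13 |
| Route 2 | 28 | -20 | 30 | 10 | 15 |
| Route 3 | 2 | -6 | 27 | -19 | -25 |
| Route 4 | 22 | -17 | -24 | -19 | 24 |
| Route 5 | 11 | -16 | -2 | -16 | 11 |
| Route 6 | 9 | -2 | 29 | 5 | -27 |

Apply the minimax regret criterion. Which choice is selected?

Route 2

Column bests: S1=28, S2=-2, S3=30, S4=10, S5=24.
Route 1 regrets: 25, 8, 1, 6, 37 → max 37
Route 2 regrets: 0, 18, 0, 0, 9 → max 18
Route 3 regrets: 26, 4, 3, 29, 49 → max 49
Route 4 regrets: 6, 15, 54, 29, 0 → max 54
Route 5 regrets: 17, 14, 32, 26, 13 → max 32
Route 6 regrets: 19, 0, 1, 5, 51 → max 51
Smallest max regret = 18 → Route 2.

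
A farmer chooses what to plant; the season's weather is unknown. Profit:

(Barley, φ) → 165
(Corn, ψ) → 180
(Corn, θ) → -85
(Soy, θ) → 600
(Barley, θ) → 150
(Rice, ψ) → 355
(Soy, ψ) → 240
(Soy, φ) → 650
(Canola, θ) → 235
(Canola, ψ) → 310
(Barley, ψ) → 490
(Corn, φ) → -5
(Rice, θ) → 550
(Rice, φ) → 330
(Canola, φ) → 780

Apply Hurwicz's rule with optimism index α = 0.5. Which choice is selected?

Canola

Canola: 0.5·780 + 0.5·235 = 507.5
Corn: 0.5·180 + 0.5·(-85) = 47.5
Barley: 0.5·490 + 0.5·150 = 320
Rice: 0.5·550 + 0.5·330 = 440
Soy: 0.5·650 + 0.5·240 = 445
Highest Hurwicz score = 507.5 → Canola.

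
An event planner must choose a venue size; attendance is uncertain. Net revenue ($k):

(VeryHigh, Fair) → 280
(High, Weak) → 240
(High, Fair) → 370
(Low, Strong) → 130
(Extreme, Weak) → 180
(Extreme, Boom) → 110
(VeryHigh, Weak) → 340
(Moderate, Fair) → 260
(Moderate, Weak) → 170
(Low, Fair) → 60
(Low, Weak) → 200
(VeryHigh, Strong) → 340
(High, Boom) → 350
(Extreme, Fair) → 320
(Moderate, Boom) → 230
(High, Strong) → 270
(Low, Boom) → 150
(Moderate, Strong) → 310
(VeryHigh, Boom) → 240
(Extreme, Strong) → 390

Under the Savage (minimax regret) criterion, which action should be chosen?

VeryHigh

Column bests: Weak=340, Fair=370, Strong=390, Boom=350.
Low regrets: 140, 310, 260, 200 → max 310
Moderate regrets: 170, 110, 80, 120 → max 170
High regrets: 100, 0, 120, 0 → max 120
VeryHigh regrets: 0, 90, 50, 110 → max 110
Extreme regrets: 160, 50, 0, 240 → max 240
Smallest max regret = 110 → VeryHigh.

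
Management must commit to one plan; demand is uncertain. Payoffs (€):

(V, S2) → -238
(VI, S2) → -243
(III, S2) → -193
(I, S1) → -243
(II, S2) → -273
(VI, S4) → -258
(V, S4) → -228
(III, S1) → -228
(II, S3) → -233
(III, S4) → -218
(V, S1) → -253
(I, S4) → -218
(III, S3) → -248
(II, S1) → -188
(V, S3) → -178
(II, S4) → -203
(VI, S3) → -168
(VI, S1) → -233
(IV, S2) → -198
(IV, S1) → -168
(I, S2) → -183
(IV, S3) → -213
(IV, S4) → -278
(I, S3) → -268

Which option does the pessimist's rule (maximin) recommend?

III

Row minima: I=-268, II=-273, III=-248, IV=-278, V=-253, VI=-258
Best worst-case = -248 → III.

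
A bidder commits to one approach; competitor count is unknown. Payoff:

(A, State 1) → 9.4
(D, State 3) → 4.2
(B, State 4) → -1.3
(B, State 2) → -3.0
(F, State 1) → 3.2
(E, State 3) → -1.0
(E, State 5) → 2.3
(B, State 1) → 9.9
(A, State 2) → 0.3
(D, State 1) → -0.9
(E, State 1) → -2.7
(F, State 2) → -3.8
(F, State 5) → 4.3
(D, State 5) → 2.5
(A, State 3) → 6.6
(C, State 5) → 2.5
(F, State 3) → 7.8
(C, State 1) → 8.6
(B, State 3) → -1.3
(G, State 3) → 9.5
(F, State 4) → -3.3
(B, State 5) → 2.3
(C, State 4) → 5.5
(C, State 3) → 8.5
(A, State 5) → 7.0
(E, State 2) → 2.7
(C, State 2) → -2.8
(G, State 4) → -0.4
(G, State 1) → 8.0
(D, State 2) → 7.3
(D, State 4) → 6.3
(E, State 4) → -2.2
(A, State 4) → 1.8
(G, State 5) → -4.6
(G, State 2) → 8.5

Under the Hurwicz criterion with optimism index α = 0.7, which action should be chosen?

A

A: 0.7·9.4 + 0.3·0.3 = 6.67
B: 0.7·9.9 + 0.3·(-3.0) = 6.03
C: 0.7·8.6 + 0.3·(-2.8) = 5.18
D: 0.7·7.3 + 0.3·(-0.9) = 4.84
E: 0.7·2.7 + 0.3·(-2.7) = 1.08
F: 0.7·7.8 + 0.3·(-3.8) = 4.32
G: 0.7·9.5 + 0.3·(-4.6) = 5.27
Highest Hurwicz score = 6.67 → A.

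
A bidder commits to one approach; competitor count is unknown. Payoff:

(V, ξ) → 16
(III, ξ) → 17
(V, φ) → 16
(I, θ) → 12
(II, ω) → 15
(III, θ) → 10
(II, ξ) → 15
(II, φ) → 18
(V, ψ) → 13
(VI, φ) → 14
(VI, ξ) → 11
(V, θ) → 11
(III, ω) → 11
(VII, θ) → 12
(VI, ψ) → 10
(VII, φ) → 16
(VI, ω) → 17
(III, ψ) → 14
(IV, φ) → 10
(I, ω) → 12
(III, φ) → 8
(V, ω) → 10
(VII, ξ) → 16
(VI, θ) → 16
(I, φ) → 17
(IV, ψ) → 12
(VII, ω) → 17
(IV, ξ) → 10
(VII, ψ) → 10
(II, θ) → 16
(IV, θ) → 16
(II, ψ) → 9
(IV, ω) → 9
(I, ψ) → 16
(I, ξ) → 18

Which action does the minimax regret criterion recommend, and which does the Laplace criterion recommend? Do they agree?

minimax regret → I; laplace → I (agree)

Column bests: θ=16, φ=18, ψ=16, ω=17, ξ=18.
I regrets: 4, 1, 0, 5, 0 → max 5
II regrets: 0, 0, 7, 2, 3 → max 7
III regrets: 6, 10, 2, 6, 1 → max 10
IV regrets: 0, 8, 4, 8, 8 → max 8
V regrets: 5, 2, 3, 7, 2 → max 7
VI regrets: 0, 4, 6, 0, 7 → max 7
VII regrets: 4, 2, 6, 0, 2 → max 6
Smallest max regret = 5 → I.
Row averages: I=15, II=14.6, III=12, IV=11.4, V=13.2, VI=13.6, VII=14.2
Highest average = 15 → I.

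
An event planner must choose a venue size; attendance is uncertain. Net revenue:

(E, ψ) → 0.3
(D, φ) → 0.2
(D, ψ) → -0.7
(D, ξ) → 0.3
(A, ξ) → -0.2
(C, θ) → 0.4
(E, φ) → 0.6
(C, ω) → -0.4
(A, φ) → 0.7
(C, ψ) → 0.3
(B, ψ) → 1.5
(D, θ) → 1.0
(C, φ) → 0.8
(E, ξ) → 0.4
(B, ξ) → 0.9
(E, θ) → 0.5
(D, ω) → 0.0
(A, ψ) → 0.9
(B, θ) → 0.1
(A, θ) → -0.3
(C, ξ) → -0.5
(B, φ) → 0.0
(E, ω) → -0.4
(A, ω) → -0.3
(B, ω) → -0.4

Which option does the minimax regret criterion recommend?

B

Column bests: θ=1.0, φ=0.8, ψ=1.5, ω=0.0, ξ=0.9.
A regrets: 1.3, 0.1, 0.6, 0.3, 1.1 → max 1.3
B regrets: 0.9, 0.8, 0.0, 0.4, 0.0 → max 0.9
C regrets: 0.6, 0.0, 1.2, 0.4, 1.4 → max 1.4
D regrets: 0.0, 0.6, 2.2, 0.0, 0.6 → max 2.2
E regrets: 0.5, 0.2, 1.2, 0.4, 0.5 → max 1.2
Smallest max regret = 0.9 → B.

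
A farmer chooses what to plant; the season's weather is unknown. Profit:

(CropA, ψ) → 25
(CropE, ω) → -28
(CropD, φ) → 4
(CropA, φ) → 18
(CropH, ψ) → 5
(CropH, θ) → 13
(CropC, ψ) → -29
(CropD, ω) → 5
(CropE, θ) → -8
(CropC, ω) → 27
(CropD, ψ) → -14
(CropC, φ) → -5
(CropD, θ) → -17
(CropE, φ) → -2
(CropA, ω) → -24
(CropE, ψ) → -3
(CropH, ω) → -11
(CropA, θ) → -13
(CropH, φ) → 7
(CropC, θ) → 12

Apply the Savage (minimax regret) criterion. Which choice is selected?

Column bests: θ=13, φ=18, ψ=25, ω=27.
CropD regrets: 30, 14, 39, 22 → max 39
CropA regrets: 26, 0, 0, 51 → max 51
CropH regrets: 0, 11, 20, 38 → max 38
CropC regrets: 1, 23, 54, 0 → max 54
CropE regrets: 21, 20, 28, 55 → max 55
Smallest max regret = 38 → CropH.

CropH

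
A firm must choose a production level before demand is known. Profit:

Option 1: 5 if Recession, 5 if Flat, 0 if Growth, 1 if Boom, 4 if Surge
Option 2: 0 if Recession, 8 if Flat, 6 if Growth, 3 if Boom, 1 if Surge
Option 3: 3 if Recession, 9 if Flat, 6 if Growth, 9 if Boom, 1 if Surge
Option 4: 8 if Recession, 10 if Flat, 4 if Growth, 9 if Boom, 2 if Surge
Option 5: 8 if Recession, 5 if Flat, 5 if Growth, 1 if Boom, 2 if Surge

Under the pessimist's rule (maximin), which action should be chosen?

Row minima: Option 1=0, Option 2=0, Option 3=1, Option 4=2, Option 5=1
Best worst-case = 2 → Option 4.

Option 4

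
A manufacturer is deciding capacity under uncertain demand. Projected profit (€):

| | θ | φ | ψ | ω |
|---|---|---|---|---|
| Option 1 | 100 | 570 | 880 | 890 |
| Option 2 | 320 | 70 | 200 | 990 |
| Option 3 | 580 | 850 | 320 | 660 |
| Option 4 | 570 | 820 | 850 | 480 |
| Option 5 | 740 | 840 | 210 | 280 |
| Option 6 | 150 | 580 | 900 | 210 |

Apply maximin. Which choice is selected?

Row minima: Option 1=100, Option 2=70, Option 3=320, Option 4=480, Option 5=210, Option 6=150
Best worst-case = 480 → Option 4.

Option 4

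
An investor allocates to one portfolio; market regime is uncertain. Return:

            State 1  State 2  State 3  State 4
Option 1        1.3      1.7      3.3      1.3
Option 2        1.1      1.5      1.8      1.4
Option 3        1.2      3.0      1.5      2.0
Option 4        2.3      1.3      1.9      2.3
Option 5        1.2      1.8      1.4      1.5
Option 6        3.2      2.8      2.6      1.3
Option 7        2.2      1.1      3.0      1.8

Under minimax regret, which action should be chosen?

Column bests: State 1=3.2, State 2=3.0, State 3=3.3, State 4=2.3.
Option 1 regrets: 1.9, 1.3, 0.0, 1.0 → max 1.9
Option 2 regrets: 2.1, 1.5, 1.5, 0.9 → max 2.1
Option 3 regrets: 2.0, 0.0, 1.8, 0.3 → max 2.0
Option 4 regrets: 0.9, 1.7, 1.4, 0.0 → max 1.7
Option 5 regrets: 2.0, 1.2, 1.9, 0.8 → max 2.0
Option 6 regrets: 0.0, 0.2, 0.7, 1.0 → max 1.0
Option 7 regrets: 1.0, 1.9, 0.3, 0.5 → max 1.9
Smallest max regret = 1.0 → Option 6.

Option 6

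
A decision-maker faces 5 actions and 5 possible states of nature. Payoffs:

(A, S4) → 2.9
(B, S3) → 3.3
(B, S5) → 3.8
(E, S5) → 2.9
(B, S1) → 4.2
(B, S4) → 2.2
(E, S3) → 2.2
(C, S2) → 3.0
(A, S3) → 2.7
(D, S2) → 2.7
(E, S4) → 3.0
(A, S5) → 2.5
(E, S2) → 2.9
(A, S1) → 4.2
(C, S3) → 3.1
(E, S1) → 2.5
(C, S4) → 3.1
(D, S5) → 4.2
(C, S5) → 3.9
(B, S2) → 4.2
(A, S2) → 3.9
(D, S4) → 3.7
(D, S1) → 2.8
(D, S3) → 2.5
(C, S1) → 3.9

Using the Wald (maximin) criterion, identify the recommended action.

Row minima: A=2.5, B=2.2, C=3.0, D=2.5, E=2.2
Best worst-case = 3.0 → C.

C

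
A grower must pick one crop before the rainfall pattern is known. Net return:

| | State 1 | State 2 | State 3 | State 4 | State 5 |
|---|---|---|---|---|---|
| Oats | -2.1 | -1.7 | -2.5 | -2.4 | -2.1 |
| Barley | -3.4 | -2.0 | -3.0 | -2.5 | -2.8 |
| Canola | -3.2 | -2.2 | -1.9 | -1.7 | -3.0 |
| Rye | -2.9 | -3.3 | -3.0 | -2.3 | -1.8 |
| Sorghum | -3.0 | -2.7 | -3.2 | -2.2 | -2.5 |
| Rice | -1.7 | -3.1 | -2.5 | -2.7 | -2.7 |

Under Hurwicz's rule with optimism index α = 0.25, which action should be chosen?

Oats

Oats: 0.25·(-1.7) + 0.75·(-2.5) = -2.3
Barley: 0.25·(-2.0) + 0.75·(-3.4) = -3.05
Canola: 0.25·(-1.7) + 0.75·(-3.2) = -2.825
Rye: 0.25·(-1.8) + 0.75·(-3.3) = -2.925
Sorghum: 0.25·(-2.2) + 0.75·(-3.2) = -2.95
Rice: 0.25·(-1.7) + 0.75·(-3.1) = -2.75
Highest Hurwicz score = -2.3 → Oats.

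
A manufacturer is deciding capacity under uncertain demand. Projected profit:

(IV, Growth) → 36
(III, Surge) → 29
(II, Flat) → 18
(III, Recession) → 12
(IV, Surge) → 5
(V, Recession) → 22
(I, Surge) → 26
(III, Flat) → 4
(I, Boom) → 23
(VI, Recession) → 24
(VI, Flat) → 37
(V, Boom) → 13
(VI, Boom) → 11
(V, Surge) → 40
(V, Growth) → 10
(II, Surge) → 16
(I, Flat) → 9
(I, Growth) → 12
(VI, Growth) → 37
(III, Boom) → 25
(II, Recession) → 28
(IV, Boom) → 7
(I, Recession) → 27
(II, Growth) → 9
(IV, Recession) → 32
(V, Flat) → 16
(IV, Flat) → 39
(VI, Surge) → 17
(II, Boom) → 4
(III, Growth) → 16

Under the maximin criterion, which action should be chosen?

Row minima: I=9, II=4, III=4, IV=5, V=10, VI=11
Best worst-case = 11 → VI.

VI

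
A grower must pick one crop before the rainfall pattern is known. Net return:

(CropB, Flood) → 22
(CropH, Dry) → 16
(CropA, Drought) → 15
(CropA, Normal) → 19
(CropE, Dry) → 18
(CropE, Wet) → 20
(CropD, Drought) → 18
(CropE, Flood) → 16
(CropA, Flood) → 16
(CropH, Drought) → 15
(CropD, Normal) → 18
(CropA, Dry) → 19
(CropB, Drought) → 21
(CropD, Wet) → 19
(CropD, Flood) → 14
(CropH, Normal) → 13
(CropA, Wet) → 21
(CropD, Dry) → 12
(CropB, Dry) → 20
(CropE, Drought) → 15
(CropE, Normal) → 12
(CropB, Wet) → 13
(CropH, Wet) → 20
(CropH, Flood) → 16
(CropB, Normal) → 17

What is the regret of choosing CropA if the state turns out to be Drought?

6

Best payoff under Drought is 21.
Regret = 21 − 15 = 6.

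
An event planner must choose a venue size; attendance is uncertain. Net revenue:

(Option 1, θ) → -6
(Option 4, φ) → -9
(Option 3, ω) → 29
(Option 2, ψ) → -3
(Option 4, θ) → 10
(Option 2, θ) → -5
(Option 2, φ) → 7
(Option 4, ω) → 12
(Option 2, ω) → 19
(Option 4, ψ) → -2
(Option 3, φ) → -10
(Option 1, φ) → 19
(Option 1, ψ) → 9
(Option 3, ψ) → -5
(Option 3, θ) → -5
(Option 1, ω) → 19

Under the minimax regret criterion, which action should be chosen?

Column bests: θ=10, φ=19, ψ=9, ω=29.
Option 1 regrets: 16, 0, 0, 10 → max 16
Option 2 regrets: 15, 12, 12, 10 → max 15
Option 3 regrets: 15, 29, 14, 0 → max 29
Option 4 regrets: 0, 28, 11, 17 → max 28
Smallest max regret = 15 → Option 2.

Option 2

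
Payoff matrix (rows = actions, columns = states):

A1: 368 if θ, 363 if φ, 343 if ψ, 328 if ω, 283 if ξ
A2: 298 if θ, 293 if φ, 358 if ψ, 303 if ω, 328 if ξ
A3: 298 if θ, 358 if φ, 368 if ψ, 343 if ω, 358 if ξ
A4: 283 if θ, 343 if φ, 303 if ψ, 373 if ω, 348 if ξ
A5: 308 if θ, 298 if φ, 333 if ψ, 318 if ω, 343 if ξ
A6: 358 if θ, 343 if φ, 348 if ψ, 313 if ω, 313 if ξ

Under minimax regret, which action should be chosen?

A6

Column bests: θ=368, φ=363, ψ=368, ω=373, ξ=358.
A1 regrets: 0, 0, 25, 45, 75 → max 75
A2 regrets: 70, 70, 10, 70, 30 → max 70
A3 regrets: 70, 5, 0, 30, 0 → max 70
A4 regrets: 85, 20, 65, 0, 10 → max 85
A5 regrets: 60, 65, 35, 55, 15 → max 65
A6 regrets: 10, 20, 20, 60, 45 → max 60
Smallest max regret = 60 → A6.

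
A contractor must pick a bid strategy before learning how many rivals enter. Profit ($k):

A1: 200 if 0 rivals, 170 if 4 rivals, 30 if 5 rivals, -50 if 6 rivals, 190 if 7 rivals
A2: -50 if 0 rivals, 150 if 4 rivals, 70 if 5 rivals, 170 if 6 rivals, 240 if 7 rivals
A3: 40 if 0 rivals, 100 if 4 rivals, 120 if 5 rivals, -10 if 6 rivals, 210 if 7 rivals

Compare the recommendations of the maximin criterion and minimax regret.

Row minima: A1=-50, A2=-50, A3=-10
Best worst-case = -10 → A3.
Column bests: 0 rivals=200, 4 rivals=170, 5 rivals=120, 6 rivals=170, 7 rivals=240.
A1 regrets: 0, 0, 90, 220, 50 → max 220
A2 regrets: 250, 20, 50, 0, 0 → max 250
A3 regrets: 160, 70, 0, 180, 30 → max 180
Smallest max regret = 180 → A3.

maximin → A3; minimax regret → A3 (agree)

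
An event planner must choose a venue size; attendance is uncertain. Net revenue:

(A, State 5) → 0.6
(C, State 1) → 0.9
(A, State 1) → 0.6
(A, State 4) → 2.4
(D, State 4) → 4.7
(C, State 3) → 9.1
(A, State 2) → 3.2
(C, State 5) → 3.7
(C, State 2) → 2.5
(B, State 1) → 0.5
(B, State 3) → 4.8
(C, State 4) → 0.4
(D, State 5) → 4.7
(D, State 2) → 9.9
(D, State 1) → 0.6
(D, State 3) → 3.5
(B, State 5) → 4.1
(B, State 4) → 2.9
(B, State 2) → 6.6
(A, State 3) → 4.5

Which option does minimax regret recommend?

B

Column bests: State 1=0.9, State 2=9.9, State 3=9.1, State 4=4.7, State 5=4.7.
A regrets: 0.3, 6.7, 4.6, 2.3, 4.1 → max 6.7
B regrets: 0.4, 3.3, 4.3, 1.8, 0.6 → max 4.3
C regrets: 0.0, 7.4, 0.0, 4.3, 1.0 → max 7.4
D regrets: 0.3, 0.0, 5.6, 0.0, 0.0 → max 5.6
Smallest max regret = 4.3 → B.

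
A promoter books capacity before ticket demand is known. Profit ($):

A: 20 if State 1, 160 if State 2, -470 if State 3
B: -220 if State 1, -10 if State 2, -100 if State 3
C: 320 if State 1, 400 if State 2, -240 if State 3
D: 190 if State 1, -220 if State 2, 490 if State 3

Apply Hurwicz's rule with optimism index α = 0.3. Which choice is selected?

A: 0.3·160 + 0.7·(-470) = -281
B: 0.3·(-10) + 0.7·(-220) = -157
C: 0.3·400 + 0.7·(-240) = -48
D: 0.3·490 + 0.7·(-220) = -7
Highest Hurwicz score = -7 → D.

D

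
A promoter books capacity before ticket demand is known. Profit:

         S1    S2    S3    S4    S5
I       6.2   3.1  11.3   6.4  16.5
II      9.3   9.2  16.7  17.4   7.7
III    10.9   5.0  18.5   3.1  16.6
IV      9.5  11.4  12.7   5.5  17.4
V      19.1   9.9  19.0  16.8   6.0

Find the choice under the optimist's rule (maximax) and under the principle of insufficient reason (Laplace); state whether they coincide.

Row maxima: I=16.5, II=17.4, III=18.5, IV=17.4, V=19.1
Best best-case = 19.1 → V.
Row averages: I=8.7, II=12.06, III=10.82, IV=11.3, V=14.16
Highest average = 14.16 → V.

maximax → V; laplace → V (agree)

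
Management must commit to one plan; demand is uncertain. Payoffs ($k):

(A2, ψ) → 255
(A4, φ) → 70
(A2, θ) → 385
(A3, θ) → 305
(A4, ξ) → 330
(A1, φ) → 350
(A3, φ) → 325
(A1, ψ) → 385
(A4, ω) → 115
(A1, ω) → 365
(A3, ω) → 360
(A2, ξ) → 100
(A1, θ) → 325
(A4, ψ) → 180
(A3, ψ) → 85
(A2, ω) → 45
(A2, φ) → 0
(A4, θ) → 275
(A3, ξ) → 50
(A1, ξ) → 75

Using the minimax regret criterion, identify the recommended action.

A1

Column bests: θ=385, φ=350, ψ=385, ω=365, ξ=330.
A1 regrets: 60, 0, 0, 0, 255 → max 255
A2 regrets: 0, 350, 130, 320, 230 → max 350
A3 regrets: 80, 25, 300, 5, 280 → max 300
A4 regrets: 110, 280, 205, 250, 0 → max 280
Smallest max regret = 255 → A1.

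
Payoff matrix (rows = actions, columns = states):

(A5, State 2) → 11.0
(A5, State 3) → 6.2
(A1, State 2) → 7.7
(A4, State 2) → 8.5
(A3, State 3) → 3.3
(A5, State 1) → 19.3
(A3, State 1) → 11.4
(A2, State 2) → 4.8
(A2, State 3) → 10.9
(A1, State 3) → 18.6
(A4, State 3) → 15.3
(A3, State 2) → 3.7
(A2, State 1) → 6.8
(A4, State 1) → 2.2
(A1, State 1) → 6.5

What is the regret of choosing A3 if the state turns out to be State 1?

7.9

Best payoff under State 1 is 19.3.
Regret = 19.3 − 11.4 = 7.9.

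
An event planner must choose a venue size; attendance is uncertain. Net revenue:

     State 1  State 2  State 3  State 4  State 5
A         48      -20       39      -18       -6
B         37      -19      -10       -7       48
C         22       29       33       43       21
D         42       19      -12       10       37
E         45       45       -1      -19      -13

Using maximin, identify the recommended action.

Row minima: A=-20, B=-19, C=21, D=-12, E=-19
Best worst-case = 21 → C.

C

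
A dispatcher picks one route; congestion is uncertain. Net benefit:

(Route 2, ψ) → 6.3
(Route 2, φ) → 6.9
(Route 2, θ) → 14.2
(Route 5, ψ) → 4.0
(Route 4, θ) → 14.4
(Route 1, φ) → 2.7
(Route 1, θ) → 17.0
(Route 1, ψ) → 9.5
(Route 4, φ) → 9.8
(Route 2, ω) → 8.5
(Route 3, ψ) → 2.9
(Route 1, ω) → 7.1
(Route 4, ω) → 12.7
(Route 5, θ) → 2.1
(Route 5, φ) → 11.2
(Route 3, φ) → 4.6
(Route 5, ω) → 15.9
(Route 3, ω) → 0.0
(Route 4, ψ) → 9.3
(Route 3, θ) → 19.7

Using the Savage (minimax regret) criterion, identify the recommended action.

Route 4

Column bests: θ=19.7, φ=11.2, ψ=9.5, ω=15.9.
Route 1 regrets: 2.7, 8.5, 0.0, 8.8 → max 8.8
Route 2 regrets: 5.5, 4.3, 3.2, 7.4 → max 7.4
Route 3 regrets: 0.0, 6.6, 6.6, 15.9 → max 15.9
Route 4 regrets: 5.3, 1.4, 0.2, 3.2 → max 5.3
Route 5 regrets: 17.6, 0.0, 5.5, 0.0 → max 17.6
Smallest max regret = 5.3 → Route 4.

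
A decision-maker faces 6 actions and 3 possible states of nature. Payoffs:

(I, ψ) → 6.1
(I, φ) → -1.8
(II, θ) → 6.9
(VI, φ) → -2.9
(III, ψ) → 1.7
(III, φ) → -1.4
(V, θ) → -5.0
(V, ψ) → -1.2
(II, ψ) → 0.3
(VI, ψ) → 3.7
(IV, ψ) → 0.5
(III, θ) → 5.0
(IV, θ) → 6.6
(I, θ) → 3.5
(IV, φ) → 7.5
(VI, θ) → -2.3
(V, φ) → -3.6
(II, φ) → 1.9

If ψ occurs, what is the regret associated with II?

Best payoff under ψ is 6.1.
Regret = 6.1 − 0.3 = 5.8.

5.8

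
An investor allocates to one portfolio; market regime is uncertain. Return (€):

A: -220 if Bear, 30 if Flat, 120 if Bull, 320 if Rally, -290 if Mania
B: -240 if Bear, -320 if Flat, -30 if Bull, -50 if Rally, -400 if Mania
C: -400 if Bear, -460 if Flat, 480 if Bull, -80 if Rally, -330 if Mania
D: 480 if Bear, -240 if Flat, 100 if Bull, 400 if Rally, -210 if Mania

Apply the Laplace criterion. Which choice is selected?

Row averages: A=-8, B=-208, C=-158, D=106
Highest average = 106 → D.

D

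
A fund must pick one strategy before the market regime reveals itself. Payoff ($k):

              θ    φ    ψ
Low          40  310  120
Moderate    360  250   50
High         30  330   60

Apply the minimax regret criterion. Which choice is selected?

Moderate

Column bests: θ=360, φ=330, ψ=120.
Low regrets: 320, 20, 0 → max 320
Moderate regrets: 0, 80, 70 → max 80
High regrets: 330, 0, 60 → max 330
Smallest max regret = 80 → Moderate.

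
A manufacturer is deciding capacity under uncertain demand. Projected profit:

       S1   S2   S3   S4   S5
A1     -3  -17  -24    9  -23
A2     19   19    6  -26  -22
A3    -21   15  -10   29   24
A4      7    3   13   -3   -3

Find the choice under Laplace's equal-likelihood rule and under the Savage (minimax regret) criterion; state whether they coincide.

laplace → A3; minimax regret → A4 (disagree)

Row averages: A1=-11.6, A2=-0.8, A3=7.4, A4=3.4
Highest average = 7.4 → A3.
Column bests: S1=19, S2=19, S3=13, S4=29, S5=24.
A1 regrets: 22, 36, 37, 20, 47 → max 47
A2 regrets: 0, 0, 7, 55, 46 → max 55
A3 regrets: 40, 4, 23, 0, 0 → max 40
A4 regrets: 12, 16, 0, 32, 27 → max 32
Smallest max regret = 32 → A4.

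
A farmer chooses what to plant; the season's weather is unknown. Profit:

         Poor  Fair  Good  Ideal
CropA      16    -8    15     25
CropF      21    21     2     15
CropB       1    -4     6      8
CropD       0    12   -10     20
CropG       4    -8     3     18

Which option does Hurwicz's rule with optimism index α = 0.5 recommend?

CropA: 0.5·25 + 0.5·(-8) = 8.5
CropF: 0.5·21 + 0.5·2 = 11.5
CropB: 0.5·8 + 0.5·(-4) = 2
CropD: 0.5·20 + 0.5·(-10) = 5
CropG: 0.5·18 + 0.5·(-8) = 5
Highest Hurwicz score = 11.5 → CropF.

CropF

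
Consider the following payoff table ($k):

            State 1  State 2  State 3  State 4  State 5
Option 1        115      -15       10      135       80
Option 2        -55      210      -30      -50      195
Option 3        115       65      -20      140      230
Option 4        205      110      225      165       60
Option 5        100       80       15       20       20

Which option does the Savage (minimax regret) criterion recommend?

Option 4

Column bests: State 1=205, State 2=210, State 3=225, State 4=165, State 5=230.
Option 1 regrets: 90, 225, 215, 30, 150 → max 225
Option 2 regrets: 260, 0, 255, 215, 35 → max 260
Option 3 regrets: 90, 145, 245, 25, 0 → max 245
Option 4 regrets: 0, 100, 0, 0, 170 → max 170
Option 5 regrets: 105, 130, 210, 145, 210 → max 210
Smallest max regret = 170 → Option 4.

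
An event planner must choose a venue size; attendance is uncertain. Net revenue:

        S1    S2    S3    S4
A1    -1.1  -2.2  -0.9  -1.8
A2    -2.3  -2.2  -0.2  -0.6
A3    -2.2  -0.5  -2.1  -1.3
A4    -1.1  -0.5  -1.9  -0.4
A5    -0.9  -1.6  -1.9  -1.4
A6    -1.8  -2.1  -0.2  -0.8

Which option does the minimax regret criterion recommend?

Column bests: S1=-0.9, S2=-0.5, S3=-0.2, S4=-0.4.
A1 regrets: 0.2, 1.7, 0.7, 1.4 → max 1.7
A2 regrets: 1.4, 1.7, 0.0, 0.2 → max 1.7
A3 regrets: 1.3, 0.0, 1.9, 0.9 → max 1.9
A4 regrets: 0.2, 0.0, 1.7, 0.0 → max 1.7
A5 regrets: 0.0, 1.1, 1.7, 1.0 → max 1.7
A6 regrets: 0.9, 1.6, 0.0, 0.4 → max 1.6
Smallest max regret = 1.6 → A6.

A6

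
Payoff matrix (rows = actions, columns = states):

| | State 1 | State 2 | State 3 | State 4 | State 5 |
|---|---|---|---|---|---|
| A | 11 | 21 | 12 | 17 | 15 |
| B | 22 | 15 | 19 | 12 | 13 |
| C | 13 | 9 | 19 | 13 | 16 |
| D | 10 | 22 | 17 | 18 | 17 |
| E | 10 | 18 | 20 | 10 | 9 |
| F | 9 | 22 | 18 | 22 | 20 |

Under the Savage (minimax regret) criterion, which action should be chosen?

B

Column bests: State 1=22, State 2=22, State 3=20, State 4=22, State 5=20.
A regrets: 11, 1, 8, 5, 5 → max 11
B regrets: 0, 7, 1, 10, 7 → max 10
C regrets: 9, 13, 1, 9, 4 → max 13
D regrets: 12, 0, 3, 4, 3 → max 12
E regrets: 12, 4, 0, 12, 11 → max 12
F regrets: 13, 0, 2, 0, 0 → max 13
Smallest max regret = 10 → B.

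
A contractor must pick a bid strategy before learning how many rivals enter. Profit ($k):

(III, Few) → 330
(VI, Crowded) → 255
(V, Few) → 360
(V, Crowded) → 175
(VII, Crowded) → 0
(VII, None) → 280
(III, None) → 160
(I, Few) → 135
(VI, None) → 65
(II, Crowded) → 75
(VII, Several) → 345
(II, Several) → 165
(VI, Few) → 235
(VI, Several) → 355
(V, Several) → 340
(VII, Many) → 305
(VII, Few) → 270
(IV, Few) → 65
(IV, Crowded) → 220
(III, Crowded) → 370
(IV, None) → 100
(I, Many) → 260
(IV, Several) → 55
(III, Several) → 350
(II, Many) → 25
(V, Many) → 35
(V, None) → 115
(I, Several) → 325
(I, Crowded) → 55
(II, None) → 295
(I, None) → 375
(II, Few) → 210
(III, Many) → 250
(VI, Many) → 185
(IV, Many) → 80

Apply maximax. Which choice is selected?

I

Row maxima: I=375, II=295, III=370, IV=220, V=360, VI=355, VII=345
Best best-case = 375 → I.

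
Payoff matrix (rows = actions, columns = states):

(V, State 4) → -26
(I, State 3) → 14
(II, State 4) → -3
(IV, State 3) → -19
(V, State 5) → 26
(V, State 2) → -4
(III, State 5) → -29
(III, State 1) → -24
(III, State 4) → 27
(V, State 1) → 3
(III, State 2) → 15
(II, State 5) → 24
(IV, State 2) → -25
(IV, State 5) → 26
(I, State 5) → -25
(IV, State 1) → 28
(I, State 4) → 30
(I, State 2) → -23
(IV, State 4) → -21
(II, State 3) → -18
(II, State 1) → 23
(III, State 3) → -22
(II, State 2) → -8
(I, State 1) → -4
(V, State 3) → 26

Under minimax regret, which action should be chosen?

Column bests: State 1=28, State 2=15, State 3=26, State 4=30, State 5=26.
I regrets: 32, 38, 12, 0, 51 → max 51
II regrets: 5, 23, 44, 33, 2 → max 44
III regrets: 52, 0, 48, 3, 55 → max 55
IV regrets: 0, 40, 45, 51, 0 → max 51
V regrets: 25, 19, 0, 56, 0 → max 56
Smallest max regret = 44 → II.

II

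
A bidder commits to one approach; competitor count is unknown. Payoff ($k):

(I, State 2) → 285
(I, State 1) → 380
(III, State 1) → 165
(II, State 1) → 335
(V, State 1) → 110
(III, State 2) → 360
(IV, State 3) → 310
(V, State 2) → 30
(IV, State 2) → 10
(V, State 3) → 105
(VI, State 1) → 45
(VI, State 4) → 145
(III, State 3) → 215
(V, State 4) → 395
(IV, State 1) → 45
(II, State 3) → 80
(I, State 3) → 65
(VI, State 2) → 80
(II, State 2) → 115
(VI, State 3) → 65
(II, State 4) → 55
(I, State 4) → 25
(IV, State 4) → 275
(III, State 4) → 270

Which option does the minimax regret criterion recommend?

III

Column bests: State 1=380, State 2=360, State 3=310, State 4=395.
I regrets: 0, 75, 245, 370 → max 370
II regrets: 45, 245, 230, 340 → max 340
III regrets: 215, 0, 95, 125 → max 215
IV regrets: 335, 350, 0, 120 → max 350
V regrets: 270, 330, 205, 0 → max 330
VI regrets: 335, 280, 245, 250 → max 335
Smallest max regret = 215 → III.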